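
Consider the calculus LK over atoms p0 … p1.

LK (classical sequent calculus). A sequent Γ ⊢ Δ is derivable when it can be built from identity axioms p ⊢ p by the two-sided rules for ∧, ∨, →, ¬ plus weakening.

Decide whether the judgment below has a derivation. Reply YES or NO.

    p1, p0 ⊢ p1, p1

Derivation trace:
[WL] p1, p0 ⊢ p1, p1
  [WR] p1 ⊢ p1, p1
    [Ax] p1 ⊢ p1

Result: YES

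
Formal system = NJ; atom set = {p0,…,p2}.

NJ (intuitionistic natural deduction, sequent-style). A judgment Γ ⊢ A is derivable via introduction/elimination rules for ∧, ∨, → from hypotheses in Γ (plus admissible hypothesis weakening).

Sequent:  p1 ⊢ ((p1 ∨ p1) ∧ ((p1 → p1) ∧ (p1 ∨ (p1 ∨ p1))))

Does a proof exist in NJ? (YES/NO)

Derivation trace:
[∧I] p1 ⊢ ((p1 ∨ p1) ∧ ((p1 → p1) ∧ (p1 ∨ (p1 ∨ p1))))
  [∨I₂] p1 ⊢ (p1 ∨ p1)
    [Ax] p1 ⊢ p1
  [∧I] p1 ⊢ ((p1 → p1) ∧ (p1 ∨ (p1 ∨ p1)))
    [→I]  ⊢ (p1 → p1)
      [Ax] p1 ⊢ p1
    [∨I₂] p1 ⊢ (p1 ∨ (p1 ∨ p1))
      [∨I₁] p1 ⊢ (p1 ∨ p1)
        [Ax] p1 ⊢ p1

Result: YES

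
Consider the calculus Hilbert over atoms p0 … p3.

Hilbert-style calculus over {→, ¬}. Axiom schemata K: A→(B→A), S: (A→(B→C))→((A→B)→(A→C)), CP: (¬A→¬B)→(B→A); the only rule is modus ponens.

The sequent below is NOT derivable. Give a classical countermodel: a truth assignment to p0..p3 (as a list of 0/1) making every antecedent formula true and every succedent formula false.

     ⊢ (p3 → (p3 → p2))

Truth-table refutation:
  v=0000: Γ:[] Δ:[(p3 → (p3 → p2))=T] refutes=False
  v=0001: Γ:[] Δ:[(p3 → (p3 → p2))=F] refutes=True  ← countermodel

Result: [0, 0, 0, 1]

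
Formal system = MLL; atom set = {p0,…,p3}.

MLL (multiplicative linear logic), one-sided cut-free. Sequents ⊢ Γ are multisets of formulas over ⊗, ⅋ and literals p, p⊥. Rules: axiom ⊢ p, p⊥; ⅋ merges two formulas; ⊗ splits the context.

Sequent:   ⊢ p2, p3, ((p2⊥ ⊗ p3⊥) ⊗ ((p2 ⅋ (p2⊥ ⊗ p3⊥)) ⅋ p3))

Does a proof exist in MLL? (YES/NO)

Derivation trace:
[⊗]  ⊢ p2, p3, ((p2⊥ ⊗ p3⊥) ⊗ ((p2 ⅋ (p2⊥ ⊗ p3⊥)) ⅋ p3))
  [⊗]  ⊢ p2, p3, (p2⊥ ⊗ p3⊥)
    [Ax]  ⊢ p2, p2⊥
    [Ax]  ⊢ p3, p3⊥
  [⅋]  ⊢ ((p2 ⅋ (p2⊥ ⊗ p3⊥)) ⅋ p3)
    [⅋]  ⊢ p3, (p2 ⅋ (p2⊥ ⊗ p3⊥))
      [⊗]  ⊢ p2, p3, (p2⊥ ⊗ p3⊥)
        [Ax]  ⊢ p2, p2⊥
        [Ax]  ⊢ p3, p3⊥

Result: YES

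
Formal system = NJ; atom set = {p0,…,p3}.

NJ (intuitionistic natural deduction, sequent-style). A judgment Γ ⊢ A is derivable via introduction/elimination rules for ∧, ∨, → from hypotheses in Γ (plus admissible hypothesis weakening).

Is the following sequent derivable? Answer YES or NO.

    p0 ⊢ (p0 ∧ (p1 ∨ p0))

Proof tree:
[∧I] p0 ⊢ (p0 ∧ (p1 ∨ p0))
  [Ax] p0 ⊢ p0
  [∨I₂] p0 ⊢ (p1 ∨ p0)
    [Ax] p0 ⊢ p0

Result: YES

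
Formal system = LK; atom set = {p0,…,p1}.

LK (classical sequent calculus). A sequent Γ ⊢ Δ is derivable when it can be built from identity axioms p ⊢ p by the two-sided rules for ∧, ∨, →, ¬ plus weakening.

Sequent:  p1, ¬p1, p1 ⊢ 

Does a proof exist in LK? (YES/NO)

Derivation trace:
[WL] p1, ¬p1, p1 ⊢ 
  [¬L] p1, ¬p1 ⊢ 
    [Ax] p1 ⊢ p1

Result: YES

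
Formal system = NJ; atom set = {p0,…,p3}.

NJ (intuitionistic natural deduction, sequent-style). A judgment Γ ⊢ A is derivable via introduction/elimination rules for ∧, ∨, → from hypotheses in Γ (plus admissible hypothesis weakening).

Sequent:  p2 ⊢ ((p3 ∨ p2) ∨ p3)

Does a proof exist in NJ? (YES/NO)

Derivation trace:
[∨I₁] p2 ⊢ ((p3 ∨ p2) ∨ p3)
  [∨I₂] p2 ⊢ (p3 ∨ p2)
    [Ax] p2 ⊢ p2

Result: YES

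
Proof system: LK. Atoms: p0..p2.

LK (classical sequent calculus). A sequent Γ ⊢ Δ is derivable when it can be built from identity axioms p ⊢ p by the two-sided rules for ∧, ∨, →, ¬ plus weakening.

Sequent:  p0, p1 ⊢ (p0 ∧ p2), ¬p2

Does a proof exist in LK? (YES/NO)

Derivation (root first):
[WL] p0, p1 ⊢ (p0 ∧ p2), ¬p2
  [¬R] p0 ⊢ (p0 ∧ p2), ¬p2
    [∧R] p2, p0 ⊢ (p0 ∧ p2)
      [Ax] p0 ⊢ p0
      [Ax] p2 ⊢ p2

Result: YES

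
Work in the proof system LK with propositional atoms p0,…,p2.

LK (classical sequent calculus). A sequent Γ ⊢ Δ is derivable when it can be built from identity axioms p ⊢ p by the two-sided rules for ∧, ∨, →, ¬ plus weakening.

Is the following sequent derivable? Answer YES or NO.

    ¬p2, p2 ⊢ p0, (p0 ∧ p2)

Proof tree:
[∧R] ¬p2, p2 ⊢ p0, (p0 ∧ p2)
  [WR] p2, ¬p2 ⊢ p0, p0
    [WR] p2, ¬p2 ⊢ p0
      [¬L] p2, ¬p2 ⊢ 
        [Ax] p2 ⊢ p2
  [Ax] p2 ⊢ p2

Result: YES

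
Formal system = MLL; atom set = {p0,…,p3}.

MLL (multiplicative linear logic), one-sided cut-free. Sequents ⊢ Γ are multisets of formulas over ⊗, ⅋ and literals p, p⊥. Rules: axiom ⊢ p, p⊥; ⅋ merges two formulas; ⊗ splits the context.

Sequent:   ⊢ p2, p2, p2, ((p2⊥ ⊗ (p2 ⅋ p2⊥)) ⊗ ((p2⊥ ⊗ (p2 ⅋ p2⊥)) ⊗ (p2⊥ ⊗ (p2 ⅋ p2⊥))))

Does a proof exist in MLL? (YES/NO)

Proof tree:
[⊗]  ⊢ p2, p2, p2, ((p2⊥ ⊗ (p2 ⅋ p2⊥)) ⊗ ((p2⊥ ⊗ (p2 ⅋ p2⊥)) ⊗ (p2⊥ ⊗ (p2 ⅋ p2⊥))))
  [⊗]  ⊢ p2, (p2⊥ ⊗ (p2 ⅋ p2⊥))
    [Ax]  ⊢ p2, p2⊥
    [⅋]  ⊢ (p2 ⅋ p2⊥)
      [Ax]  ⊢ p2, p2⊥
  [⊗]  ⊢ p2, p2, ((p2⊥ ⊗ (p2 ⅋ p2⊥)) ⊗ (p2⊥ ⊗ (p2 ⅋ p2⊥)))
    [⊗]  ⊢ p2, (p2⊥ ⊗ (p2 ⅋ p2⊥))
      [Ax]  ⊢ p2, p2⊥
      [⅋]  ⊢ (p2 ⅋ p2⊥)
        [Ax]  ⊢ p2, p2⊥
    [⊗]  ⊢ p2, (p2⊥ ⊗ (p2 ⅋ p2⊥))
      [Ax]  ⊢ p2, p2⊥
      [⅋]  ⊢ (p2 ⅋ p2⊥)
        [Ax]  ⊢ p2, p2⊥

Result: YES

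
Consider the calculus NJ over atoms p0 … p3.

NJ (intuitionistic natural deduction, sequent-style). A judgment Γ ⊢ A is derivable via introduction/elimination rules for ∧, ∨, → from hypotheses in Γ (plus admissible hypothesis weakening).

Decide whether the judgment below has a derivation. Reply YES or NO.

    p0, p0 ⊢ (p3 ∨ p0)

Derivation (root first):
[∨I₂] p0, p0 ⊢ (p3 ∨ p0)
  [Wk] p0, p0 ⊢ p0
    [Ax] p0 ⊢ p0

Result: YES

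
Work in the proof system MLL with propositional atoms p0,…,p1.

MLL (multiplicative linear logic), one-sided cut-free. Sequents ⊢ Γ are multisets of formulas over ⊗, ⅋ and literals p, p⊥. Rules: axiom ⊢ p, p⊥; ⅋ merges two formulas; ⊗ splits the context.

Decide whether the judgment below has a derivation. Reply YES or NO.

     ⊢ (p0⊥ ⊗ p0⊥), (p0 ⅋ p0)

Derivation trace:
[⅋]  ⊢ (p0⊥ ⊗ p0⊥), (p0 ⅋ p0)
  [⊗]  ⊢ p0, p0, (p0⊥ ⊗ p0⊥)
    [Ax]  ⊢ p0, p0⊥
    [Ax]  ⊢ p0, p0⊥

Result: YES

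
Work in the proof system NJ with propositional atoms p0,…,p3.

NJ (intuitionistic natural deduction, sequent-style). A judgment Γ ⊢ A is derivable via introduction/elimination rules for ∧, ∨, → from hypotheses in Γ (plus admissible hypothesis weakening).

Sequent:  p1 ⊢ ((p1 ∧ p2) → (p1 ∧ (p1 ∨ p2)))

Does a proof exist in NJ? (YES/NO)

Derivation (root first):
[→I] p1 ⊢ ((p1 ∧ p2) → (p1 ∧ (p1 ∨ p2)))
  [∧I] p1, (p1 ∧ p2) ⊢ (p1 ∧ (p1 ∨ p2))
    [Wk] p1, (p1 ∧ p2) ⊢ p1
      [Ax] p1 ⊢ p1
    [∨I₁] p1 ⊢ (p1 ∨ p2)
      [Ax] p1 ⊢ p1

Result: YES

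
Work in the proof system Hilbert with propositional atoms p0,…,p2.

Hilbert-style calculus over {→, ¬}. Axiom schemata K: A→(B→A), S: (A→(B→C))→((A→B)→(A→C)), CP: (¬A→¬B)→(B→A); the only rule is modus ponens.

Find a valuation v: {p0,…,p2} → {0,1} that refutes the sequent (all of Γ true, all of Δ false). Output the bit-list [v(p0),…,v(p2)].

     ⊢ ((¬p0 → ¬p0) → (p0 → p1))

Enumerate valuations to refute Γ ⊢ Δ:
  v=000: Γ:[] Δ:[((¬p0 → ¬p0) → (p0 → p1))=T] refutes=False
  v=001: Γ:[] Δ:[((¬p0 → ¬p0) → (p0 → p1))=T] refutes=False
  v=010: Γ:[] Δ:[((¬p0 → ¬p0) → (p0 → p1))=T] refutes=False
  v=011: Γ:[] Δ:[((¬p0 → ¬p0) → (p0 → p1))=T] refutes=False
  v=100: Γ:[] Δ:[((¬p0 → ¬p0) → (p0 → p1))=F] refutes=True  ← countermodel

Result: [1, 0, 0]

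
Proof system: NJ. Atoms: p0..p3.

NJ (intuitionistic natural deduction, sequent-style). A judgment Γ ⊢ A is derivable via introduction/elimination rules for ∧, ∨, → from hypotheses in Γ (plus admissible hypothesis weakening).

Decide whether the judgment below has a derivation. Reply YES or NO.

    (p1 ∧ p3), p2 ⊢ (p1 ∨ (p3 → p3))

Derivation trace:
[Wk] (p1 ∧ p3), p2 ⊢ (p1 ∨ (p3 → p3))
  [Wk] (p1 ∧ p3) ⊢ (p1 ∨ (p3 → p3))
    [∨I₂]  ⊢ (p1 ∨ (p3 → p3))
      [→I]  ⊢ (p3 → p3)
        [Ax] p3 ⊢ p3

Result: YES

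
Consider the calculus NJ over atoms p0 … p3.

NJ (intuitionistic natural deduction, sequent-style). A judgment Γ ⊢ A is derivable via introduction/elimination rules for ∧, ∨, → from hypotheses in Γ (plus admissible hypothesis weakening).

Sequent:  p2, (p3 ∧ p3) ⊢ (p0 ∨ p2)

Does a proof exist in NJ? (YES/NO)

Proof tree:
[∨I₂] p2, (p3 ∧ p3) ⊢ (p0 ∨ p2)
  [Wk] p2, (p3 ∧ p3) ⊢ p2
    [Ax] p2 ⊢ p2

Result: YES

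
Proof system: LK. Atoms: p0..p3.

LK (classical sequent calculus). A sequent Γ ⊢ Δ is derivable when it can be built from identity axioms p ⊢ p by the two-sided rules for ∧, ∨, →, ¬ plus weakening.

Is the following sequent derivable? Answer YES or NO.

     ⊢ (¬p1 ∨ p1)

Derivation trace:
[∨R]  ⊢ (¬p1 ∨ p1)
  [¬R]  ⊢ p1, ¬p1
    [Ax] p1 ⊢ p1

Result: YES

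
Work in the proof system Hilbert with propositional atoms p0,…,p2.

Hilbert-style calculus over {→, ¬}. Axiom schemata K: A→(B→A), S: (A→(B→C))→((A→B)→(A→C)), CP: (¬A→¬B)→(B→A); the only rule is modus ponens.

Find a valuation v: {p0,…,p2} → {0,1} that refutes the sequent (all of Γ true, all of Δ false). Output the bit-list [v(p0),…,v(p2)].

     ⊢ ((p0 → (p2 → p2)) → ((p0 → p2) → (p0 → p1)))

Truth-table refutation:
  v=000: Γ:[] Δ:[((p0 → (p2 → p2)) → ((p0 → p2) → (p0 → p1)))=T] refutes=False
  v=001: Γ:[] Δ:[((p0 → (p2 → p2)) → ((p0 → p2) → (p0 → p1)))=T] refutes=False
  v=010: Γ:[] Δ:[((p0 → (p2 → p2)) → ((p0 → p2) → (p0 → p1)))=T] refutes=False
  v=011: Γ:[] Δ:[((p0 → (p2 → p2)) → ((p0 → p2) → (p0 → p1)))=T] refutes=False
  v=100: Γ:[] Δ:[((p0 → (p2 → p2)) → ((p0 → p2) → (p0 → p1)))=T] refutes=False
  v=101: Γ:[] Δ:[((p0 → (p2 → p2)) → ((p0 → p2) → (p0 → p1)))=F] refutes=True  ← countermodel

Result: [1, 0, 1]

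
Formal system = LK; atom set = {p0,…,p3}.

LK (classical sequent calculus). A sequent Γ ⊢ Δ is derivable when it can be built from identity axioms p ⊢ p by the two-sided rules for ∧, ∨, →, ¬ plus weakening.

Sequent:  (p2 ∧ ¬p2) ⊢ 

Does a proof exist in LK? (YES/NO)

Derivation trace:
[∧L] (p2 ∧ ¬p2) ⊢ 
  [¬L] p2, ¬p2 ⊢ 
    [Ax] p2 ⊢ p2

Result: YES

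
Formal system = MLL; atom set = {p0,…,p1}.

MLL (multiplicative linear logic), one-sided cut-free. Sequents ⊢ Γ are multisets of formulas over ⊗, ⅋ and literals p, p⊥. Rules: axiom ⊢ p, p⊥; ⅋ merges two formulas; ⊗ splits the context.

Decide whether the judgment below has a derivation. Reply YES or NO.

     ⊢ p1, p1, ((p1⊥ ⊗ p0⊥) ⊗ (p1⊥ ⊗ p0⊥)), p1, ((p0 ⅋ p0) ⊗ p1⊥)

Derivation trace:
[⊗]  ⊢ p1, p1, ((p1⊥ ⊗ p0⊥) ⊗ (p1⊥ ⊗ p0⊥)), p1, ((p0 ⅋ p0) ⊗ p1⊥)
  [⅋]  ⊢ p1, p1, ((p1⊥ ⊗ p0⊥) ⊗ (p1⊥ ⊗ p0⊥)), (p0 ⅋ p0)
    [⊗]  ⊢ p1, p0, p1, p0, ((p1⊥ ⊗ p0⊥) ⊗ (p1⊥ ⊗ p0⊥))
      [⊗]  ⊢ p1, p0, (p1⊥ ⊗ p0⊥)
        [Ax]  ⊢ p1, p1⊥
        [Ax]  ⊢ p0, p0⊥
      [⊗]  ⊢ p1, p0, (p1⊥ ⊗ p0⊥)
        [Ax]  ⊢ p1, p1⊥
        [Ax]  ⊢ p0, p0⊥
  [Ax]  ⊢ p1, p1⊥

Result: YES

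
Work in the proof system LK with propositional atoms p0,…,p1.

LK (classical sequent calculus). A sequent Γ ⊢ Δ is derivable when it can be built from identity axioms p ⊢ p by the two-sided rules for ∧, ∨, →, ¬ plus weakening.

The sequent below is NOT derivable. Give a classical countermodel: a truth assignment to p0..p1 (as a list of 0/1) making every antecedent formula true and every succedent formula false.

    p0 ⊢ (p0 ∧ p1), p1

Truth-table refutation:
  v=00: Γ:[p0=F] Δ:[(p0 ∧ p1)=F, p1=F] refutes=False
  v=01: Γ:[p0=F] Δ:[(p0 ∧ p1)=F, p1=T] refutes=False
  v=10: Γ:[p0=T] Δ:[(p0 ∧ p1)=F, p1=F] refutes=True  ← countermodel

Result: [1, 0]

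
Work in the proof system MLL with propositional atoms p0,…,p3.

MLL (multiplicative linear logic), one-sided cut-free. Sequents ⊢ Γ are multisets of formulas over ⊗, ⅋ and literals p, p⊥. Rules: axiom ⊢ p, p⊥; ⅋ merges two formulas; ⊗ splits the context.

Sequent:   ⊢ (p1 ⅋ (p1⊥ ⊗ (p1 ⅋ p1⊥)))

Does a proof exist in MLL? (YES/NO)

Derivation (root first):
[⅋]  ⊢ (p1 ⅋ (p1⊥ ⊗ (p1 ⅋ p1⊥)))
  [⊗]  ⊢ p1, (p1⊥ ⊗ (p1 ⅋ p1⊥))
    [Ax]  ⊢ p1, p1⊥
    [⅋]  ⊢ (p1 ⅋ p1⊥)
      [Ax]  ⊢ p1, p1⊥

Result: YES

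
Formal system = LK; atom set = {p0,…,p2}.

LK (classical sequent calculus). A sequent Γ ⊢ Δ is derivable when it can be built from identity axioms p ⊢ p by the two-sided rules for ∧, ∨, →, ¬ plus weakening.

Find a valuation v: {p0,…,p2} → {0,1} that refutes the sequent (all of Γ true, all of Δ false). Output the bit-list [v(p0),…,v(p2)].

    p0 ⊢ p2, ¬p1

Enumerate valuations to refute Γ ⊢ Δ:
  v=000: Γ:[p0=F] Δ:[p2=F, ¬p1=T] refutes=False
  v=001: Γ:[p0=F] Δ:[p2=T, ¬p1=T] refutes=False
  v=010: Γ:[p0=F] Δ:[p2=F, ¬p1=F] refutes=False
  v=011: Γ:[p0=F] Δ:[p2=T, ¬p1=F] refutes=False
  v=100: Γ:[p0=T] Δ:[p2=F, ¬p1=T] refutes=False
  v=101: Γ:[p0=T] Δ:[p2=T, ¬p1=T] refutes=False
  v=110: Γ:[p0=T] Δ:[p2=F, ¬p1=F] refutes=True  ← countermodel

Result: [1, 1, 0]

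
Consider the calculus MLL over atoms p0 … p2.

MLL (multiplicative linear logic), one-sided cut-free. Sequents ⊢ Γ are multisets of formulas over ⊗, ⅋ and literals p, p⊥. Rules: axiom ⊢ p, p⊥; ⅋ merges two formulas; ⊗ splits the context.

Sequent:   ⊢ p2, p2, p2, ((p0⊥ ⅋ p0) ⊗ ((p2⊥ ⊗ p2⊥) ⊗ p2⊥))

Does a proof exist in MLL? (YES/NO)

Proof tree:
[⊗]  ⊢ p2, p2, p2, ((p0⊥ ⅋ p0) ⊗ ((p2⊥ ⊗ p2⊥) ⊗ p2⊥))
  [⅋]  ⊢ (p0⊥ ⅋ p0)
    [Ax]  ⊢ p0, p0⊥
  [⊗]  ⊢ p2, p2, p2, ((p2⊥ ⊗ p2⊥) ⊗ p2⊥)
    [⊗]  ⊢ p2, p2, (p2⊥ ⊗ p2⊥)
      [Ax]  ⊢ p2, p2⊥
      [Ax]  ⊢ p2, p2⊥
    [Ax]  ⊢ p2, p2⊥

Result: YES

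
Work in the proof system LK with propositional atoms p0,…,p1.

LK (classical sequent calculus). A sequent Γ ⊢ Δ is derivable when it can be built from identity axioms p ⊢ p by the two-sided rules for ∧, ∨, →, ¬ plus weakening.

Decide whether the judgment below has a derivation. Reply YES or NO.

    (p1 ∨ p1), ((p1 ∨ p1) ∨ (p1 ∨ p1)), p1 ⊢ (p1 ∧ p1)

Derivation (root first):
[WL] (p1 ∨ p1), ((p1 ∨ p1) ∨ (p1 ∨ p1)), p1 ⊢ (p1 ∧ p1)
  [∧R] (p1 ∨ p1), ((p1 ∨ p1) ∨ (p1 ∨ p1)) ⊢ (p1 ∧ p1)
    [∨L] ((p1 ∨ p1) ∨ (p1 ∨ p1)) ⊢ p1
      [∨L] (p1 ∨ p1) ⊢ p1
        [Ax] p1 ⊢ p1
        [Ax] p1 ⊢ p1
      [∨L] (p1 ∨ p1) ⊢ p1
        [Ax] p1 ⊢ p1
        [Ax] p1 ⊢ p1
    [∨L] (p1 ∨ p1) ⊢ p1
      [Ax] p1 ⊢ p1
      [Ax] p1 ⊢ p1

Result: YES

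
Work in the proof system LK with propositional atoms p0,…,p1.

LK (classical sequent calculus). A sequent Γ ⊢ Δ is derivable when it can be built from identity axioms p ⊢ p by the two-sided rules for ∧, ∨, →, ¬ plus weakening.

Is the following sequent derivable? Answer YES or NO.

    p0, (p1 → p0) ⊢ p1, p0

Proof tree:
[→L] p0, (p1 → p0) ⊢ p1, p0
  [WR] p0 ⊢ p0, p1
    [Ax] p0 ⊢ p0
  [WR] p0 ⊢ p0, p1
    [Ax] p0 ⊢ p0

Result: YES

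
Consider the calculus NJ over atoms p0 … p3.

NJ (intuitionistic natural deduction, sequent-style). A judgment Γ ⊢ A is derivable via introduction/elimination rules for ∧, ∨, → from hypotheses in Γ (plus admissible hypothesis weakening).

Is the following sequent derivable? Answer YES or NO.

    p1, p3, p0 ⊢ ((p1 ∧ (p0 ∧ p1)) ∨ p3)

Proof tree:
[∨I₁] p1, p3, p0 ⊢ ((p1 ∧ (p0 ∧ p1)) ∨ p3)
  [∧I] p1, p3, p0 ⊢ (p1 ∧ (p0 ∧ p1))
    [Ax] p1 ⊢ p1
    [Wk] p1, p0, p3 ⊢ (p0 ∧ p1)
      [∧I] p1, p0 ⊢ (p0 ∧ p1)
        [Ax] p0 ⊢ p0
        [Ax] p1 ⊢ p1

Result: YES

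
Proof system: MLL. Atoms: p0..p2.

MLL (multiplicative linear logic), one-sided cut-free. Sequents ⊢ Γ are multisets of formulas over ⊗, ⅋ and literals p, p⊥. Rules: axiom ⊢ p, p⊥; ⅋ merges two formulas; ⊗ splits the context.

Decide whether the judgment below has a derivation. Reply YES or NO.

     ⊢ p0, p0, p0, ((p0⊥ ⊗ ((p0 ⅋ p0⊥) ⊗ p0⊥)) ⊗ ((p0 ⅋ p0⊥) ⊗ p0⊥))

Derivation (root first):
[⊗]  ⊢ p0, p0, p0, ((p0⊥ ⊗ ((p0 ⅋ p0⊥) ⊗ p0⊥)) ⊗ ((p0 ⅋ p0⊥) ⊗ p0⊥))
  [⊗]  ⊢ p0, p0, (p0⊥ ⊗ ((p0 ⅋ p0⊥) ⊗ p0⊥))
    [Ax]  ⊢ p0, p0⊥
    [⊗]  ⊢ p0, ((p0 ⅋ p0⊥) ⊗ p0⊥)
      [⅋]  ⊢ (p0 ⅋ p0⊥)
        [Ax]  ⊢ p0, p0⊥
      [Ax]  ⊢ p0, p0⊥
  [⊗]  ⊢ p0, ((p0 ⅋ p0⊥) ⊗ p0⊥)
    [⅋]  ⊢ (p0 ⅋ p0⊥)
      [Ax]  ⊢ p0, p0⊥
    [Ax]  ⊢ p0, p0⊥

Result: YES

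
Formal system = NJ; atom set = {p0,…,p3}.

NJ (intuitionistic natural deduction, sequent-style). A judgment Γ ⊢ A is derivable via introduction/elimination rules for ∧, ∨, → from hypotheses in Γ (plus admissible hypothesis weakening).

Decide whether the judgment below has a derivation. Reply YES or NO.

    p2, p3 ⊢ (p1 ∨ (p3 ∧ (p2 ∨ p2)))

Derivation (root first):
[∨I₂] p2, p3 ⊢ (p1 ∨ (p3 ∧ (p2 ∨ p2)))
  [∧I] p2, p3 ⊢ (p3 ∧ (p2 ∨ p2))
    [Ax] p3 ⊢ p3
    [∨I₁] p2 ⊢ (p2 ∨ p2)
      [Ax] p2 ⊢ p2

Result: YES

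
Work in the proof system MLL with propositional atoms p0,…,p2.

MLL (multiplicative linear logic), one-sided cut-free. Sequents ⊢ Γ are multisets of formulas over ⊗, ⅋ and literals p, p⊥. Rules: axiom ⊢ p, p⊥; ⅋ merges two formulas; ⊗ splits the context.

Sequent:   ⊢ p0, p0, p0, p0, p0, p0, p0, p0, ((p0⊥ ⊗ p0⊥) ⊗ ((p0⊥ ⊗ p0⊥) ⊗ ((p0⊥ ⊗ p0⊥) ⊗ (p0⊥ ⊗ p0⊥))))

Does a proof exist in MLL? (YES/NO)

Derivation (root first):
[⊗]  ⊢ p0, p0, p0, p0, p0, p0, p0, p0, ((p0⊥ ⊗ p0⊥) ⊗ ((p0⊥ ⊗ p0⊥) ⊗ ((p0⊥ ⊗ p0⊥) ⊗ (p0⊥ ⊗ p0⊥))))
  [⊗]  ⊢ p0, p0, (p0⊥ ⊗ p0⊥)
    [Ax]  ⊢ p0, p0⊥
    [Ax]  ⊢ p0, p0⊥
  [⊗]  ⊢ p0, p0, p0, p0, p0, p0, ((p0⊥ ⊗ p0⊥) ⊗ ((p0⊥ ⊗ p0⊥) ⊗ (p0⊥ ⊗ p0⊥)))
    [⊗]  ⊢ p0, p0, (p0⊥ ⊗ p0⊥)
      [Ax]  ⊢ p0, p0⊥
      [Ax]  ⊢ p0, p0⊥
    [⊗]  ⊢ p0, p0, p0, p0, ((p0⊥ ⊗ p0⊥) ⊗ (p0⊥ ⊗ p0⊥))
      [⊗]  ⊢ p0, p0, (p0⊥ ⊗ p0⊥)
        [Ax]  ⊢ p0, p0⊥
        [Ax]  ⊢ p0, p0⊥
      [⊗]  ⊢ p0, p0, (p0⊥ ⊗ p0⊥)
        [Ax]  ⊢ p0, p0⊥
        [Ax]  ⊢ p0, p0⊥

Result: YES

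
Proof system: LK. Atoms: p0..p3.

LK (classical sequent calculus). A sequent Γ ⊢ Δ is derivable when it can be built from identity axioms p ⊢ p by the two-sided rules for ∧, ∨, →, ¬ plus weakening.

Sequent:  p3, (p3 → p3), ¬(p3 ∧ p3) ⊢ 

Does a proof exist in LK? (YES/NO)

Proof tree:
[¬L] p3, (p3 → p3), ¬(p3 ∧ p3) ⊢ 
  [→L] p3, (p3 → p3) ⊢ (p3 ∧ p3)
    [Ax] p3 ⊢ p3
    [∧R] p3 ⊢ (p3 ∧ p3)
      [Ax] p3 ⊢ p3
      [Ax] p3 ⊢ p3

Result: YES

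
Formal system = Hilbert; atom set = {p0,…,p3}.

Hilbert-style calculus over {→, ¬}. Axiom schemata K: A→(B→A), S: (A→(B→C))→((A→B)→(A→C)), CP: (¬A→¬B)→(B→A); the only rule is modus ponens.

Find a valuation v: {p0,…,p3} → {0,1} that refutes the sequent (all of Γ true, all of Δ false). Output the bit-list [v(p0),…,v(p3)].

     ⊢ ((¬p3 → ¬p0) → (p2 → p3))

Enumerate valuations to refute Γ ⊢ Δ:
  v=0000: Γ:[] Δ:[((¬p3 → ¬p0) → (p2 → p3))=T] refutes=False
  v=0001: Γ:[] Δ:[((¬p3 → ¬p0) → (p2 → p3))=T] refutes=False
  v=0010: Γ:[] Δ:[((¬p3 → ¬p0) → (p2 → p3))=F] refutes=True  ← countermodel

Result: [0, 0, 1, 0]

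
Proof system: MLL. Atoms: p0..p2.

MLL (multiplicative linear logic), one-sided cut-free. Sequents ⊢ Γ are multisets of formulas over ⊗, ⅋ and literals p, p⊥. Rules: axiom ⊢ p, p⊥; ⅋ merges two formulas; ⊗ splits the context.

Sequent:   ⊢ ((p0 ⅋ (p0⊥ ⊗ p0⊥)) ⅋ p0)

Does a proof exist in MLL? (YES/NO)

Derivation trace:
[⅋]  ⊢ ((p0 ⅋ (p0⊥ ⊗ p0⊥)) ⅋ p0)
  [⅋]  ⊢ p0, (p0 ⅋ (p0⊥ ⊗ p0⊥))
    [⊗]  ⊢ p0, p0, (p0⊥ ⊗ p0⊥)
      [Ax]  ⊢ p0, p0⊥
      [Ax]  ⊢ p0, p0⊥

Result: YES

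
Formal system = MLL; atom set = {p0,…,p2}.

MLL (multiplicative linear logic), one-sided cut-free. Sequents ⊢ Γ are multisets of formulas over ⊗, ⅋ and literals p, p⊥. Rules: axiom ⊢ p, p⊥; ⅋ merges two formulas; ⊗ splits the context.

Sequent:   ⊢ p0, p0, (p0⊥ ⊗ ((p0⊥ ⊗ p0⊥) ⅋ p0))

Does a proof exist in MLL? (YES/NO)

Proof tree:
[⊗]  ⊢ p0, p0, (p0⊥ ⊗ ((p0⊥ ⊗ p0⊥) ⅋ p0))
  [Ax]  ⊢ p0, p0⊥
  [⅋]  ⊢ p0, ((p0⊥ ⊗ p0⊥) ⅋ p0)
    [⊗]  ⊢ p0, p0, (p0⊥ ⊗ p0⊥)
      [Ax]  ⊢ p0, p0⊥
      [Ax]  ⊢ p0, p0⊥

Result: YES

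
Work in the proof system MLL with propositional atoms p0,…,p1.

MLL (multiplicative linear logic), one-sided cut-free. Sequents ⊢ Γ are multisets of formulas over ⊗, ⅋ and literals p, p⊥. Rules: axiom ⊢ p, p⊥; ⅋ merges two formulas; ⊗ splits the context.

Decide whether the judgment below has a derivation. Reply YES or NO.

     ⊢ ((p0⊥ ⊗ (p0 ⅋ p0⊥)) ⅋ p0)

Derivation (root first):
[⅋]  ⊢ ((p0⊥ ⊗ (p0 ⅋ p0⊥)) ⅋ p0)
  [⊗]  ⊢ p0, (p0⊥ ⊗ (p0 ⅋ p0⊥))
    [Ax]  ⊢ p0, p0⊥
    [⅋]  ⊢ (p0 ⅋ p0⊥)
      [Ax]  ⊢ p0, p0⊥

Result: YES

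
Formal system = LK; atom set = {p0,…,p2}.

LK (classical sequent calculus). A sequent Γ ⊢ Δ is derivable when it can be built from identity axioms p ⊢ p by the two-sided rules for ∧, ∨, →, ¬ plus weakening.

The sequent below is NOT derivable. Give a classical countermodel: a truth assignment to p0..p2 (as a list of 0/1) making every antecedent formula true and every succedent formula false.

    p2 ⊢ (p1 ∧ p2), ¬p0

Search for a countermodel by truth-table:
  v=000: Γ:[p2=F] Δ:[(p1 ∧ p2)=F, ¬p0=T] refutes=False
  v=001: Γ:[p2=T] Δ:[(p1 ∧ p2)=F, ¬p0=T] refutes=False
  v=010: Γ:[p2=F] Δ:[(p1 ∧ p2)=F, ¬p0=T] refutes=False
  v=011: Γ:[p2=T] Δ:[(p1 ∧ p2)=T, ¬p0=T] refutes=False
  v=100: Γ:[p2=F] Δ:[(p1 ∧ p2)=F, ¬p0=F] refutes=False
  v=101: Γ:[p2=T] Δ:[(p1 ∧ p2)=F, ¬p0=F] refutes=True  ← countermodel

Result: [1, 0, 1]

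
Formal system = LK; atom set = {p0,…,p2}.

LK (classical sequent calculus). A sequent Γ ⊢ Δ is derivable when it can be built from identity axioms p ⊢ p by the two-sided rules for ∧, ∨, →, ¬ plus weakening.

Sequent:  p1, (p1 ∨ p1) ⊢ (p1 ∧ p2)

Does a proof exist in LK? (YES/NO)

Truth-table refutation:
  v=000: Γ:[p1=F, (p1 ∨ p1)=F] Δ:[(p1 ∧ p2)=F] refutes=False
  v=001: Γ:[p1=F, (p1 ∨ p1)=F] Δ:[(p1 ∧ p2)=F] refutes=False
  v=010: Γ:[p1=T, (p1 ∨ p1)=T] Δ:[(p1 ∧ p2)=F] refutes=True  ← countermodel

Result: NO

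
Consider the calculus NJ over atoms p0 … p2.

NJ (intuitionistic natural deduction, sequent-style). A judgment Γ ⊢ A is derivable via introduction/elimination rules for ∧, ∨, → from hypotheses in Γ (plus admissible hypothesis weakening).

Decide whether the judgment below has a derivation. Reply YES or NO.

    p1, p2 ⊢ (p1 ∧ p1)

Derivation trace:
[Wk] p1, p2 ⊢ (p1 ∧ p1)
  [∧I] p1 ⊢ (p1 ∧ p1)
    [Ax] p1 ⊢ p1
    [Ax] p1 ⊢ p1

Result: YES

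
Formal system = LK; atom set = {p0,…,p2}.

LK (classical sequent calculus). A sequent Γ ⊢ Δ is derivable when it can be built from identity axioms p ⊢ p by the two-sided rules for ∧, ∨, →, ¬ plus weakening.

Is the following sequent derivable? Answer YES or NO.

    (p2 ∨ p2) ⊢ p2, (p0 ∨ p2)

Derivation (root first):
[∨L] (p2 ∨ p2) ⊢ p2, (p0 ∨ p2)
  [∨R] p2 ⊢ (p0 ∨ p2)
    [WR] p2 ⊢ p2, p0
      [Ax] p2 ⊢ p2
  [Ax] p2 ⊢ p2

Result: YES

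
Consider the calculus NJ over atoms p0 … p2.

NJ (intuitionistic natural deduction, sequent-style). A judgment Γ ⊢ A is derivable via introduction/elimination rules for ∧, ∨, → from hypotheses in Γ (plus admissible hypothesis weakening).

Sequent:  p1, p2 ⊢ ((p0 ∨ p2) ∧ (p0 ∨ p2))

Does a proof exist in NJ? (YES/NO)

Proof tree:
[∧I] p1, p2 ⊢ ((p0 ∨ p2) ∧ (p0 ∨ p2))
  [Wk] p2, p1 ⊢ (p0 ∨ p2)
    [∨I₂] p2 ⊢ (p0 ∨ p2)
      [Ax] p2 ⊢ p2
  [∨I₂] p2 ⊢ (p0 ∨ p2)
    [Ax] p2 ⊢ p2

Result: YES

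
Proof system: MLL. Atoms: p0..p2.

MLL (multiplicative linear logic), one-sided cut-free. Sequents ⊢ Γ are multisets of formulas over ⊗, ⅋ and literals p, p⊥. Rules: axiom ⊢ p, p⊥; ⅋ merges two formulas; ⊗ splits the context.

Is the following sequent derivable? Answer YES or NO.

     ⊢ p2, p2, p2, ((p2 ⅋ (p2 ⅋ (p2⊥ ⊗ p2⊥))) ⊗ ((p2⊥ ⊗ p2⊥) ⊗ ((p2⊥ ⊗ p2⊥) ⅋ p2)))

Derivation (root first):
[⊗]  ⊢ p2, p2, p2, ((p2 ⅋ (p2 ⅋ (p2⊥ ⊗ p2⊥))) ⊗ ((p2⊥ ⊗ p2⊥) ⊗ ((p2⊥ ⊗ p2⊥) ⅋ p2)))
  [⅋]  ⊢ (p2 ⅋ (p2 ⅋ (p2⊥ ⊗ p2⊥)))
    [⅋]  ⊢ p2, (p2 ⅋ (p2⊥ ⊗ p2⊥))
      [⊗]  ⊢ p2, p2, (p2⊥ ⊗ p2⊥)
        [Ax]  ⊢ p2, p2⊥
        [Ax]  ⊢ p2, p2⊥
  [⊗]  ⊢ p2, p2, p2, ((p2⊥ ⊗ p2⊥) ⊗ ((p2⊥ ⊗ p2⊥) ⅋ p2))
    [⊗]  ⊢ p2, p2, (p2⊥ ⊗ p2⊥)
      [Ax]  ⊢ p2, p2⊥
      [Ax]  ⊢ p2, p2⊥
    [⅋]  ⊢ p2, ((p2⊥ ⊗ p2⊥) ⅋ p2)
      [⊗]  ⊢ p2, p2, (p2⊥ ⊗ p2⊥)
        [Ax]  ⊢ p2, p2⊥
        [Ax]  ⊢ p2, p2⊥

Result: YES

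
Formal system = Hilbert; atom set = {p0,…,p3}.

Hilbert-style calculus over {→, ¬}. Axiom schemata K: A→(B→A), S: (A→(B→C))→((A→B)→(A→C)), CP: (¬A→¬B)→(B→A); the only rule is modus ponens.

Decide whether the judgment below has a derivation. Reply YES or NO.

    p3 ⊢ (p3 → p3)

Derivation trace:
[MP] p3 ⊢ (p3 → p3)
  [K]  ⊢ (p3 → (p3 → p3))
  [MP] p3 ⊢ p3
    [MP] p3 ⊢ (p3 → p3)
      [K]  ⊢ (p3 → (p3 → p3))
      [Hyp] p3 ⊢ p3
    [Hyp] p3 ⊢ p3

Result: YES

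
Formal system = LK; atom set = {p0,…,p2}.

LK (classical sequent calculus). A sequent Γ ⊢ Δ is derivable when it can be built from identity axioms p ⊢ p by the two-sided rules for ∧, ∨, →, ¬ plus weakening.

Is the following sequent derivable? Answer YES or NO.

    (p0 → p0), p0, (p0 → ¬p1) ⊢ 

Search for a countermodel by truth-table:
  v=000: Γ:[(p0 → p0)=T, p0=F, (p0 → ¬p1)=T] Δ:[] refutes=False
  v=001: Γ:[(p0 → p0)=T, p0=F, (p0 → ¬p1)=T] Δ:[] refutes=False
  v=010: Γ:[(p0 → p0)=T, p0=F, (p0 → ¬p1)=T] Δ:[] refutes=False
  v=011: Γ:[(p0 → p0)=T, p0=F, (p0 → ¬p1)=T] Δ:[] refutes=False
  v=100: Γ:[(p0 → p0)=T, p0=T, (p0 → ¬p1)=T] Δ:[] refutes=True  ← countermodel

Result: NO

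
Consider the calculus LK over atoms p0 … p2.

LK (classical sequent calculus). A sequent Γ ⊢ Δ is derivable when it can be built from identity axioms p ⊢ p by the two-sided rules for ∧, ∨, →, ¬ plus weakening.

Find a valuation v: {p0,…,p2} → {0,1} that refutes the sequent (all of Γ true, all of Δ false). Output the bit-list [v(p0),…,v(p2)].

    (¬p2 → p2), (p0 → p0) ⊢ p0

Enumerate valuations to refute Γ ⊢ Δ:
  v=000: Γ:[(¬p2 → p2)=F, (p0 → p0)=T] Δ:[p0=F] refutes=False
  v=001: Γ:[(¬p2 → p2)=T, (p0 → p0)=T] Δ:[p0=F] refutes=True  ← countermodel

Result: [0, 0, 1]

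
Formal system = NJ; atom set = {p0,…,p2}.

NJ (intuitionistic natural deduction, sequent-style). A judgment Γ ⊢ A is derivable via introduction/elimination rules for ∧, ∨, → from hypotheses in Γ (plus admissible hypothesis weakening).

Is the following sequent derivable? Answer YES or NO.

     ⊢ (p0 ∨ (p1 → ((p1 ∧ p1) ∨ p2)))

Proof tree:
[∨I₂]  ⊢ (p0 ∨ (p1 → ((p1 ∧ p1) ∨ p2)))
  [→I]  ⊢ (p1 → ((p1 ∧ p1) ∨ p2))
    [∨I₁] p1 ⊢ ((p1 ∧ p1) ∨ p2)
      [∧I] p1 ⊢ (p1 ∧ p1)
        [Ax] p1 ⊢ p1
        [Ax] p1 ⊢ p1

Result: YES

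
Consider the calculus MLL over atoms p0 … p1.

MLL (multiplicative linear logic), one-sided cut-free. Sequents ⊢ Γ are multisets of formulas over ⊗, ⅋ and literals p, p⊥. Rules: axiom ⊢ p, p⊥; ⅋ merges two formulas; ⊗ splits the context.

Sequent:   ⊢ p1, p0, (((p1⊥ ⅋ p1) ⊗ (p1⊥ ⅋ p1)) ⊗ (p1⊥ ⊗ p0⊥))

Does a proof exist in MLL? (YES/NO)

Derivation trace:
[⊗]  ⊢ p1, p0, (((p1⊥ ⅋ p1) ⊗ (p1⊥ ⅋ p1)) ⊗ (p1⊥ ⊗ p0⊥))
  [⊗]  ⊢ ((p1⊥ ⅋ p1) ⊗ (p1⊥ ⅋ p1))
    [⅋]  ⊢ (p1⊥ ⅋ p1)
      [Ax]  ⊢ p1, p1⊥
    [⅋]  ⊢ (p1⊥ ⅋ p1)
      [Ax]  ⊢ p1, p1⊥
  [⊗]  ⊢ p1, p0, (p1⊥ ⊗ p0⊥)
    [Ax]  ⊢ p1, p1⊥
    [Ax]  ⊢ p0, p0⊥

Result: YES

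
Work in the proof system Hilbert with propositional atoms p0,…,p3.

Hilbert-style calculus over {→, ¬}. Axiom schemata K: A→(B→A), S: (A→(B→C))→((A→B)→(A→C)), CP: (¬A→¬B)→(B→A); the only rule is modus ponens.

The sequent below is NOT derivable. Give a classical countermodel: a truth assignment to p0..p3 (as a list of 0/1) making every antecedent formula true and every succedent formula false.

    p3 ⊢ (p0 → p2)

Truth-table refutation:
  v=0000: Γ:[p3=F] Δ:[(p0 → p2)=T] refutes=False
  v=0001: Γ:[p3=T] Δ:[(p0 → p2)=T] refutes=False
  v=0010: Γ:[p3=F] Δ:[(p0 → p2)=T] refutes=False
  v=0011: Γ:[p3=T] Δ:[(p0 → p2)=T] refutes=False
  v=0100: Γ:[p3=F] Δ:[(p0 → p2)=T] refutes=False
  v=0101: Γ:[p3=T] Δ:[(p0 → p2)=T] refutes=False
  v=0110: Γ:[p3=F] Δ:[(p0 → p2)=T] refutes=False
  v=0111: Γ:[p3=T] Δ:[(p0 → p2)=T] refutes=False
  v=1000: Γ:[p3=F] Δ:[(p0 → p2)=F] refutes=False
  v=1001: Γ:[p3=T] Δ:[(p0 → p2)=F] refutes=True  ← countermodel

Result: [1, 0, 0, 1]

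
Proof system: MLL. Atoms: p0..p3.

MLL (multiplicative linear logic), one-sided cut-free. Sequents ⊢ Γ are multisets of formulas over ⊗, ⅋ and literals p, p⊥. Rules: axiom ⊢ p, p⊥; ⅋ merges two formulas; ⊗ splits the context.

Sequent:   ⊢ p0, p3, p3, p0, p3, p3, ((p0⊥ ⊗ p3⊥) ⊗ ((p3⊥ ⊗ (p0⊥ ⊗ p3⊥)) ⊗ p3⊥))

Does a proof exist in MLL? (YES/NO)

Proof tree:
[⊗]  ⊢ p0, p3, p3, p0, p3, p3, ((p0⊥ ⊗ p3⊥) ⊗ ((p3⊥ ⊗ (p0⊥ ⊗ p3⊥)) ⊗ p3⊥))
  [⊗]  ⊢ p0, p3, (p0⊥ ⊗ p3⊥)
    [Ax]  ⊢ p0, p0⊥
    [Ax]  ⊢ p3, p3⊥
  [⊗]  ⊢ p3, p0, p3, p3, ((p3⊥ ⊗ (p0⊥ ⊗ p3⊥)) ⊗ p3⊥)
    [⊗]  ⊢ p3, p0, p3, (p3⊥ ⊗ (p0⊥ ⊗ p3⊥))
      [Ax]  ⊢ p3, p3⊥
      [⊗]  ⊢ p0, p3, (p0⊥ ⊗ p3⊥)
        [Ax]  ⊢ p0, p0⊥
        [Ax]  ⊢ p3, p3⊥
    [Ax]  ⊢ p3, p3⊥

Result: YES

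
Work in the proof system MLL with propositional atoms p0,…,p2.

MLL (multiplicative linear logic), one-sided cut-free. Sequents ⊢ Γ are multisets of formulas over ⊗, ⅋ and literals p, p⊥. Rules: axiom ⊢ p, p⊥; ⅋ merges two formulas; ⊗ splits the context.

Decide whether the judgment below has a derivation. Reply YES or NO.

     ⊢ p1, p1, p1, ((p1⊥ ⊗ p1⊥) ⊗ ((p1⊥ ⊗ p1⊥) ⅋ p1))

Proof tree:
[⊗]  ⊢ p1, p1, p1, ((p1⊥ ⊗ p1⊥) ⊗ ((p1⊥ ⊗ p1⊥) ⅋ p1))
  [⊗]  ⊢ p1, p1, (p1⊥ ⊗ p1⊥)
    [Ax]  ⊢ p1, p1⊥
    [Ax]  ⊢ p1, p1⊥
  [⅋]  ⊢ p1, ((p1⊥ ⊗ p1⊥) ⅋ p1)
    [⊗]  ⊢ p1, p1, (p1⊥ ⊗ p1⊥)
      [Ax]  ⊢ p1, p1⊥
      [Ax]  ⊢ p1, p1⊥

Result: YES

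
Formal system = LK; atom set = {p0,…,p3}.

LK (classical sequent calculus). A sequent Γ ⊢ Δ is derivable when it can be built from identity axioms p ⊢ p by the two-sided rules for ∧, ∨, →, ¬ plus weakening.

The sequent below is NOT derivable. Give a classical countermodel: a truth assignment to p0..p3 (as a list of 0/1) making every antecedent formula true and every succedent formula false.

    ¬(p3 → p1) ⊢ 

Enumerate valuations to refute Γ ⊢ Δ:
  v=0000: Γ:[¬(p3 → p1)=F] Δ:[] refutes=False
  v=0001: Γ:[¬(p3 → p1)=T] Δ:[] refutes=True  ← countermodel

Result: [0, 0, 0, 1]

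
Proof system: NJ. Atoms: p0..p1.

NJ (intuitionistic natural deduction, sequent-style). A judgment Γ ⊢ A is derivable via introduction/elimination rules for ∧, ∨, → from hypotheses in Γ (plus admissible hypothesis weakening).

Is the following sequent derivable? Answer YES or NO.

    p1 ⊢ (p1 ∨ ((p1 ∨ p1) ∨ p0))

Derivation (root first):
[∨I₂] p1 ⊢ (p1 ∨ ((p1 ∨ p1) ∨ p0))
  [∨I₁] p1 ⊢ ((p1 ∨ p1) ∨ p0)
    [∨I₁] p1 ⊢ (p1 ∨ p1)
      [Ax] p1 ⊢ p1

Result: YES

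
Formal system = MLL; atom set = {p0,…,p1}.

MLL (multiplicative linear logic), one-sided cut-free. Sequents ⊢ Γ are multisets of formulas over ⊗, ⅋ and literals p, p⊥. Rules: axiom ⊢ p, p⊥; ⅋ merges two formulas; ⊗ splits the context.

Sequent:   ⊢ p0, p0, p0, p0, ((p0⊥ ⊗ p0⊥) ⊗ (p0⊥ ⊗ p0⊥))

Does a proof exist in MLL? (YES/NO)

Derivation trace:
[⊗]  ⊢ p0, p0, p0, p0, ((p0⊥ ⊗ p0⊥) ⊗ (p0⊥ ⊗ p0⊥))
  [⊗]  ⊢ p0, p0, (p0⊥ ⊗ p0⊥)
    [Ax]  ⊢ p0, p0⊥
    [Ax]  ⊢ p0, p0⊥
  [⊗]  ⊢ p0, p0, (p0⊥ ⊗ p0⊥)
    [Ax]  ⊢ p0, p0⊥
    [Ax]  ⊢ p0, p0⊥

Result: YES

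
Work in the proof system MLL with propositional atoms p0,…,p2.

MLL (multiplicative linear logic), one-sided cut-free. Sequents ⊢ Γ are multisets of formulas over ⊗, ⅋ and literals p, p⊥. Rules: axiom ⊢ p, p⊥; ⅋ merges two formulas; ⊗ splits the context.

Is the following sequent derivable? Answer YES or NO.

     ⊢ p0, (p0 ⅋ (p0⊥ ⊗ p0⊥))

Derivation (root first):
[⅋]  ⊢ p0, (p0 ⅋ (p0⊥ ⊗ p0⊥))
  [⊗]  ⊢ p0, p0, (p0⊥ ⊗ p0⊥)
    [Ax]  ⊢ p0, p0⊥
    [Ax]  ⊢ p0, p0⊥

Result: YES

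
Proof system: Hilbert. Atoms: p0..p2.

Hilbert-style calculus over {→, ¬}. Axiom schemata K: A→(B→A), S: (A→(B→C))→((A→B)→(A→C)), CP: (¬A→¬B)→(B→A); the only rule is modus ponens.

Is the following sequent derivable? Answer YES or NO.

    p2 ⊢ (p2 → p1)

Truth-table refutation:
  v=000: Γ:[p2=F] Δ:[(p2 → p1)=T] refutes=False
  v=001: Γ:[p2=T] Δ:[(p2 → p1)=F] refutes=True  ← countermodel

Result: NO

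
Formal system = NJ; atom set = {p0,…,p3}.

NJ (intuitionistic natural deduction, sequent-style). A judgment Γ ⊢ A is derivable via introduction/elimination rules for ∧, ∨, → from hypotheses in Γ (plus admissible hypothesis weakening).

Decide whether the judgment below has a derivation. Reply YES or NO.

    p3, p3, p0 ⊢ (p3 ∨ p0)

Derivation (root first):
[Wk] p3, p3, p0 ⊢ (p3 ∨ p0)
  [Wk] p3, p3 ⊢ (p3 ∨ p0)
    [∨I₁] p3 ⊢ (p3 ∨ p0)
      [Ax] p3 ⊢ p3

Result: YES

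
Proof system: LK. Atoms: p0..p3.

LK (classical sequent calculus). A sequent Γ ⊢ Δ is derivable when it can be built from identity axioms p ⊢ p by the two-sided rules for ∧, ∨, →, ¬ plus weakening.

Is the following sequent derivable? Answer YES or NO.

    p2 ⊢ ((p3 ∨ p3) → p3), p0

Derivation (root first):
[WR] p2 ⊢ ((p3 ∨ p3) → p3), p0
  [WL] p2 ⊢ ((p3 ∨ p3) → p3)
    [→R]  ⊢ ((p3 ∨ p3) → p3)
      [∨L] (p3 ∨ p3) ⊢ p3
        [Ax] p3 ⊢ p3
        [Ax] p3 ⊢ p3

Result: YES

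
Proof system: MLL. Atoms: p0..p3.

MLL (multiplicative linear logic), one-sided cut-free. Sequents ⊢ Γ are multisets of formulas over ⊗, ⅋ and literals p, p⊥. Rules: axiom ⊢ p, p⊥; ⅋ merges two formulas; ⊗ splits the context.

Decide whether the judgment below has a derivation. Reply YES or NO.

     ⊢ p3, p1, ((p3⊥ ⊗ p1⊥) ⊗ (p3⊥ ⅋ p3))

Derivation (root first):
[⊗]  ⊢ p3, p1, ((p3⊥ ⊗ p1⊥) ⊗ (p3⊥ ⅋ p3))
  [⊗]  ⊢ p3, p1, (p3⊥ ⊗ p1⊥)
    [Ax]  ⊢ p3, p3⊥
    [Ax]  ⊢ p1, p1⊥
  [⅋]  ⊢ (p3⊥ ⅋ p3)
    [Ax]  ⊢ p3, p3⊥

Result: YES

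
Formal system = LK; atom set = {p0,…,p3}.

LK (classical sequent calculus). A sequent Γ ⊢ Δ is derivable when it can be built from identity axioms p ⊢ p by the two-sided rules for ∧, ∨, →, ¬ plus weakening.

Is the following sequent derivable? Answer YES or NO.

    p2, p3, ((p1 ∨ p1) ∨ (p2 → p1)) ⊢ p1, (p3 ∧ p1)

Derivation (root first):
[∨L] p2, p3, ((p1 ∨ p1) ∨ (p2 → p1)) ⊢ p1, (p3 ∧ p1)
  [∨L] (p1 ∨ p1) ⊢ p1
    [Ax] p1 ⊢ p1
    [Ax] p1 ⊢ p1
  [∧R] p2, p3, (p2 → p1) ⊢ (p3 ∧ p1)
    [Ax] p3 ⊢ p3
    [→L] p2, (p2 → p1) ⊢ p1
      [Ax] p2 ⊢ p2
      [Ax] p1 ⊢ p1

Result: YES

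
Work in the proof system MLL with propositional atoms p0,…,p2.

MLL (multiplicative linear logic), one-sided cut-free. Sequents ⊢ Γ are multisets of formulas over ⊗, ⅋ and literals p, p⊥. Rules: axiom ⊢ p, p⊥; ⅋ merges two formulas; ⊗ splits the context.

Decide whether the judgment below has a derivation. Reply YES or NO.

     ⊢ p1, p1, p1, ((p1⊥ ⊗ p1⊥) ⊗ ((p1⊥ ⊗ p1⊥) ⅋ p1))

Derivation trace:
[⊗]  ⊢ p1, p1, p1, ((p1⊥ ⊗ p1⊥) ⊗ ((p1⊥ ⊗ p1⊥) ⅋ p1))
  [⊗]  ⊢ p1, p1, (p1⊥ ⊗ p1⊥)
    [Ax]  ⊢ p1, p1⊥
    [Ax]  ⊢ p1, p1⊥
  [⅋]  ⊢ p1, ((p1⊥ ⊗ p1⊥) ⅋ p1)
    [⊗]  ⊢ p1, p1, (p1⊥ ⊗ p1⊥)
      [Ax]  ⊢ p1, p1⊥
      [Ax]  ⊢ p1, p1⊥

Result: YES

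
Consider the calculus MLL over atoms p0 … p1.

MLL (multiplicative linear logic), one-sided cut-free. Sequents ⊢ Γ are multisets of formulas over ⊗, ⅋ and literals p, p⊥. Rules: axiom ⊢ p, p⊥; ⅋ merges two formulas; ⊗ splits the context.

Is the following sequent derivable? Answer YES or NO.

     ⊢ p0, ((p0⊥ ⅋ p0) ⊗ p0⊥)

Derivation trace:
[⊗]  ⊢ p0, ((p0⊥ ⅋ p0) ⊗ p0⊥)
  [⅋]  ⊢ (p0⊥ ⅋ p0)
    [Ax]  ⊢ p0, p0⊥
  [Ax]  ⊢ p0, p0⊥

Result: YES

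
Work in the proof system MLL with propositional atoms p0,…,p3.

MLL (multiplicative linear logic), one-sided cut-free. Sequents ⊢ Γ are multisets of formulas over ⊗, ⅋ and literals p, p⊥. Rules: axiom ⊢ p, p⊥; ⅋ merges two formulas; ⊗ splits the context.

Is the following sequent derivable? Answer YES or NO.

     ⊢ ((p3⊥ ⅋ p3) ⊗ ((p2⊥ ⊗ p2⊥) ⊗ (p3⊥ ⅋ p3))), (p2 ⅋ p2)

Proof tree:
[⅋]  ⊢ ((p3⊥ ⅋ p3) ⊗ ((p2⊥ ⊗ p2⊥) ⊗ (p3⊥ ⅋ p3))), (p2 ⅋ p2)
  [⊗]  ⊢ p2, p2, ((p3⊥ ⅋ p3) ⊗ ((p2⊥ ⊗ p2⊥) ⊗ (p3⊥ ⅋ p3)))
    [⅋]  ⊢ (p3⊥ ⅋ p3)
      [Ax]  ⊢ p3, p3⊥
    [⊗]  ⊢ p2, p2, ((p2⊥ ⊗ p2⊥) ⊗ (p3⊥ ⅋ p3))
      [⊗]  ⊢ p2, p2, (p2⊥ ⊗ p2⊥)
        [Ax]  ⊢ p2, p2⊥
        [Ax]  ⊢ p2, p2⊥
      [⅋]  ⊢ (p3⊥ ⅋ p3)
        [Ax]  ⊢ p3, p3⊥

Result: YES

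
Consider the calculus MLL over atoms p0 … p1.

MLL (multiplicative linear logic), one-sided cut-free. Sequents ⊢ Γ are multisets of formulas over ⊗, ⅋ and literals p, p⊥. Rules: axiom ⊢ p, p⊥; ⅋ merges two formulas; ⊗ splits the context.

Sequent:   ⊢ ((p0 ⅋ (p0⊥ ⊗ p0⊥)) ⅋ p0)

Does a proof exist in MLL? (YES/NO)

Proof tree:
[⅋]  ⊢ ((p0 ⅋ (p0⊥ ⊗ p0⊥)) ⅋ p0)
  [⅋]  ⊢ p0, (p0 ⅋ (p0⊥ ⊗ p0⊥))
    [⊗]  ⊢ p0, p0, (p0⊥ ⊗ p0⊥)
      [Ax]  ⊢ p0, p0⊥
      [Ax]  ⊢ p0, p0⊥

Result: YES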